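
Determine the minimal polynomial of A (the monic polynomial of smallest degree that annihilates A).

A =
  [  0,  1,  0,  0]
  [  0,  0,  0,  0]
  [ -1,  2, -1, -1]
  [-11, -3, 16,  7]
x^4 - 6*x^3 + 9*x^2

The characteristic polynomial is χ_A(x) = x^2*(x - 3)^2, so the eigenvalues are known. The minimal polynomial is
  m_A(x) = Π_λ (x − λ)^{k_λ}
where k_λ is the size of the *largest* Jordan block for λ (equivalently, the smallest k with (A − λI)^k v = 0 for every generalised eigenvector v of λ).

  λ = 0: largest Jordan block has size 2, contributing (x − 0)^2
  λ = 3: largest Jordan block has size 2, contributing (x − 3)^2

So m_A(x) = x^2*(x - 3)^2 = x^4 - 6*x^3 + 9*x^2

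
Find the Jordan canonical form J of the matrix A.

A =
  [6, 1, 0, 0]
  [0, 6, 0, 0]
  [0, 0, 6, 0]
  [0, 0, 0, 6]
J_2(6) ⊕ J_1(6) ⊕ J_1(6)

The characteristic polynomial is
  det(x·I − A) = x^4 - 24*x^3 + 216*x^2 - 864*x + 1296 = (x - 6)^4

Eigenvalues and multiplicities (the geometric multiplicity of λ is n − rank(A − λI), which equals the number of Jordan blocks for λ):
  λ = 6: algebraic multiplicity = 4, geometric multiplicity = 3

Determining the block sizes for each eigenvalue:
  λ = 6: 3 blocks summing to 4 forces exactly one block of size 2 and the rest size 1 → block sizes [2, 1, 1]

Assembling the blocks gives a Jordan form
J =
  [6, 1, 0, 0]
  [0, 6, 0, 0]
  [0, 0, 6, 0]
  [0, 0, 0, 6]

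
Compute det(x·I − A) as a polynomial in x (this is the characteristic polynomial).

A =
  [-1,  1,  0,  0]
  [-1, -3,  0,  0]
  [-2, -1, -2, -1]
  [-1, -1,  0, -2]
x^4 + 8*x^3 + 24*x^2 + 32*x + 16

Expanding det(x·I − A) (e.g. by cofactor expansion or by noting that A is similar to its Jordan form J, which has the same characteristic polynomial as A) gives
  χ_A(x) = x^4 + 8*x^3 + 24*x^2 + 32*x + 16
which factors as (x + 2)^4. The eigenvalues (with algebraic multiplicities) are λ = -2 with multiplicity 4.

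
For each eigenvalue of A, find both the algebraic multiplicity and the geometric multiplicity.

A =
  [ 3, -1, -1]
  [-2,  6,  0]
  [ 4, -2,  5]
λ = 4: alg = 1, geom = 1; λ = 5: alg = 2, geom = 1

Step 1 — factor the characteristic polynomial to read off the algebraic multiplicities:
  χ_A(x) = (x - 5)^2*(x - 4)

Step 2 — compute geometric multiplicities via the rank-nullity identity g(λ) = n − rank(A − λI):
  rank(A − (4)·I) = 2, so dim ker(A − (4)·I) = n − 2 = 1
  rank(A − (5)·I) = 2, so dim ker(A − (5)·I) = n − 2 = 1

Summary:
  λ = 4: algebraic multiplicity = 1, geometric multiplicity = 1
  λ = 5: algebraic multiplicity = 2, geometric multiplicity = 1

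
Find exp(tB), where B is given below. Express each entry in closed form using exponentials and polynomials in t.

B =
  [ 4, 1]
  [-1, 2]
e^{tB} =
  [t*exp(3*t) + exp(3*t), t*exp(3*t)]
  [-t*exp(3*t), -t*exp(3*t) + exp(3*t)]

Strategy: write B = P · J · P⁻¹ where J is a Jordan canonical form, so e^{tB} = P · e^{tJ} · P⁻¹, and e^{tJ} can be computed block-by-block.

B has Jordan form
J =
  [3, 1]
  [0, 3]
(up to reordering of blocks).

Per-block formulas:
  For a 2×2 Jordan block J_2(3): exp(t · J_2(3)) = e^(3t)·(I + t·N), where N is the 2×2 nilpotent shift.

After assembling e^{tJ} and conjugating by P, we get:

e^{tB} =
  [t*exp(3*t) + exp(3*t), t*exp(3*t)]
  [-t*exp(3*t), -t*exp(3*t) + exp(3*t)]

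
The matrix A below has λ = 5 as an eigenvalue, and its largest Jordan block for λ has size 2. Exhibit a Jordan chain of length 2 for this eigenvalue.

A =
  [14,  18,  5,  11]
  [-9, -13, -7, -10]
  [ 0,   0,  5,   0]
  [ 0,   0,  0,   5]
A Jordan chain for λ = 5 of length 2:
v_1 = (4, -2, 0, 0)ᵀ
v_2 = (1, 0, -1, 0)ᵀ

Let N = A − (5)·I. We want v_2 with N^2 v_2 = 0 but N^1 v_2 ≠ 0; then v_{j-1} := N · v_j for j = 2, …, 2.

Pick v_2 = (1, 0, -1, 0)ᵀ.
Then v_1 = N · v_2 = (4, -2, 0, 0)ᵀ.

Sanity check: (A − (5)·I) v_1 = (0, 0, 0, 0)ᵀ = 0. ✓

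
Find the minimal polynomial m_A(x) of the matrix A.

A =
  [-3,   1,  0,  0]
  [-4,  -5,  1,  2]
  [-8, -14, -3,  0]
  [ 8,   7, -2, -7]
x^4 + 18*x^3 + 120*x^2 + 350*x + 375

The characteristic polynomial is χ_A(x) = (x + 3)*(x + 5)^3, so the eigenvalues are known. The minimal polynomial is
  m_A(x) = Π_λ (x − λ)^{k_λ}
where k_λ is the size of the *largest* Jordan block for λ (equivalently, the smallest k with (A − λI)^k v = 0 for every generalised eigenvector v of λ).

  λ = -5: largest Jordan block has size 3, contributing (x + 5)^3
  λ = -3: largest Jordan block has size 1, contributing (x + 3)

So m_A(x) = (x + 3)*(x + 5)^3 = x^4 + 18*x^3 + 120*x^2 + 350*x + 375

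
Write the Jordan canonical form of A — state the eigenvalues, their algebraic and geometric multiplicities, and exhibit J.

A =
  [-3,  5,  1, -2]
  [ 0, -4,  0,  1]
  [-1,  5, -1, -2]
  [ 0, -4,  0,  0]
J_3(-2) ⊕ J_1(-2)

The characteristic polynomial is
  det(x·I − A) = x^4 + 8*x^3 + 24*x^2 + 32*x + 16 = (x + 2)^4

Eigenvalues and multiplicities (the geometric multiplicity of λ is n − rank(A − λI), which equals the number of Jordan blocks for λ):
  λ = -2: algebraic multiplicity = 4, geometric multiplicity = 2

Determining the block sizes for each eigenvalue:
  λ = -2: with am = 4 and gm = 2, the partition is not yet determined (e.g. several partitions of 4 into 2 parts exist). Let N = A − (-2)·I. Computing rank(N^1) = 2, rank(N^2) = 1, rank(N^3) = 0; the number of blocks of size ≥ j is rank(N^{j−1}) − rank(N^j), giving [2, 1, 1]. So we have 1 block(s) of size 3, 1 block(s) of size 1 → block sizes [3, 1]

Assembling the blocks gives a Jordan form
J =
  [-2,  1,  0,  0]
  [ 0, -2,  1,  0]
  [ 0,  0, -2,  0]
  [ 0,  0,  0, -2]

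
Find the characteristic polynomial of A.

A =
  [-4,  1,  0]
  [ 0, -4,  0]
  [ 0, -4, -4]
x^3 + 12*x^2 + 48*x + 64

Expanding det(x·I − A) (e.g. by cofactor expansion or by noting that A is similar to its Jordan form J, which has the same characteristic polynomial as A) gives
  χ_A(x) = x^3 + 12*x^2 + 48*x + 64
which factors as (x + 4)^3. The eigenvalues (with algebraic multiplicities) are λ = -4 with multiplicity 3.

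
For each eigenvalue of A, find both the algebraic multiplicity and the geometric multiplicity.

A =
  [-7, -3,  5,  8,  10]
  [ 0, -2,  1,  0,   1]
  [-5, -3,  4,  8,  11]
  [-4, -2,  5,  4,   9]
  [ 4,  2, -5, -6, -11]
λ = -4: alg = 1, geom = 1; λ = -2: alg = 4, geom = 2

Step 1 — factor the characteristic polynomial to read off the algebraic multiplicities:
  χ_A(x) = (x + 2)^4*(x + 4)

Step 2 — compute geometric multiplicities via the rank-nullity identity g(λ) = n − rank(A − λI):
  rank(A − (-4)·I) = 4, so dim ker(A − (-4)·I) = n − 4 = 1
  rank(A − (-2)·I) = 3, so dim ker(A − (-2)·I) = n − 3 = 2

Summary:
  λ = -4: algebraic multiplicity = 1, geometric multiplicity = 1
  λ = -2: algebraic multiplicity = 4, geometric multiplicity = 2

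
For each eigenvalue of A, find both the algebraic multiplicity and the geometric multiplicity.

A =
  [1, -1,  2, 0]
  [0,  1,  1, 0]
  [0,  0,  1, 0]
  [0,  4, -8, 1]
λ = 1: alg = 4, geom = 2

Step 1 — factor the characteristic polynomial to read off the algebraic multiplicities:
  χ_A(x) = (x - 1)^4

Step 2 — compute geometric multiplicities via the rank-nullity identity g(λ) = n − rank(A − λI):
  rank(A − (1)·I) = 2, so dim ker(A − (1)·I) = n − 2 = 2

Summary:
  λ = 1: algebraic multiplicity = 4, geometric multiplicity = 2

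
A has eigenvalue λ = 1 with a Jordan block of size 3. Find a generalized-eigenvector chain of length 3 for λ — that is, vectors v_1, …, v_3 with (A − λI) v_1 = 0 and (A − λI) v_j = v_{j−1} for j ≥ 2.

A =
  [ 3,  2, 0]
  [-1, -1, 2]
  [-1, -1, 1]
A Jordan chain for λ = 1 of length 3:
v_1 = (2, -2, -1)ᵀ
v_2 = (2, -1, -1)ᵀ
v_3 = (1, 0, 0)ᵀ

Let N = A − (1)·I. We want v_3 with N^3 v_3 = 0 but N^2 v_3 ≠ 0; then v_{j-1} := N · v_j for j = 3, …, 2.

Pick v_3 = (1, 0, 0)ᵀ.
Then v_2 = N · v_3 = (2, -1, -1)ᵀ.
Then v_1 = N · v_2 = (2, -2, -1)ᵀ.

Sanity check: (A − (1)·I) v_1 = (0, 0, 0)ᵀ = 0. ✓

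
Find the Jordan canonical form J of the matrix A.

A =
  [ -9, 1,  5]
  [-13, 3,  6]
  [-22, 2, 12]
J_3(2)

The characteristic polynomial is
  det(x·I − A) = x^3 - 6*x^2 + 12*x - 8 = (x - 2)^3

Eigenvalues and multiplicities (the geometric multiplicity of λ is n − rank(A − λI), which equals the number of Jordan blocks for λ):
  λ = 2: algebraic multiplicity = 3, geometric multiplicity = 1

Determining the block sizes for each eigenvalue:
  λ = 2: one block (gm = 1), so the single block has size am = 3 → block sizes [3]

Assembling the blocks gives a Jordan form
J =
  [2, 1, 0]
  [0, 2, 1]
  [0, 0, 2]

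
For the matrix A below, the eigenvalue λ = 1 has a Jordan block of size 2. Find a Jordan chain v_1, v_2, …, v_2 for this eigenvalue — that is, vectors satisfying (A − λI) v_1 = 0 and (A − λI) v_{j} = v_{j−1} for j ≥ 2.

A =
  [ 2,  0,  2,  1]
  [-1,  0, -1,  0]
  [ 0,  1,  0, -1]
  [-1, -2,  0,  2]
A Jordan chain for λ = 1 of length 2:
v_1 = (1, -1, 0, -1)ᵀ
v_2 = (1, 0, 0, 0)ᵀ

Let N = A − (1)·I. We want v_2 with N^2 v_2 = 0 but N^1 v_2 ≠ 0; then v_{j-1} := N · v_j for j = 2, …, 2.

Pick v_2 = (1, 0, 0, 0)ᵀ.
Then v_1 = N · v_2 = (1, -1, 0, -1)ᵀ.

Sanity check: (A − (1)·I) v_1 = (0, 0, 0, 0)ᵀ = 0. ✓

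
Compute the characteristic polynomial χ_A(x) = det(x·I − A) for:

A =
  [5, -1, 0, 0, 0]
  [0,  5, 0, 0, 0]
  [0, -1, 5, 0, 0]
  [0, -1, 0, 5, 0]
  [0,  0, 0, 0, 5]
x^5 - 25*x^4 + 250*x^3 - 1250*x^2 + 3125*x - 3125

Expanding det(x·I − A) (e.g. by cofactor expansion or by noting that A is similar to its Jordan form J, which has the same characteristic polynomial as A) gives
  χ_A(x) = x^5 - 25*x^4 + 250*x^3 - 1250*x^2 + 3125*x - 3125
which factors as (x - 5)^5. The eigenvalues (with algebraic multiplicities) are λ = 5 with multiplicity 5.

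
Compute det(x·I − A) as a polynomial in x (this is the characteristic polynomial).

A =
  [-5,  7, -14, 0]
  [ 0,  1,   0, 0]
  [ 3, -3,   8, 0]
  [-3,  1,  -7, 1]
x^4 - 5*x^3 + 9*x^2 - 7*x + 2

Expanding det(x·I − A) (e.g. by cofactor expansion or by noting that A is similar to its Jordan form J, which has the same characteristic polynomial as A) gives
  χ_A(x) = x^4 - 5*x^3 + 9*x^2 - 7*x + 2
which factors as (x - 2)*(x - 1)^3. The eigenvalues (with algebraic multiplicities) are λ = 1 with multiplicity 3, λ = 2 with multiplicity 1.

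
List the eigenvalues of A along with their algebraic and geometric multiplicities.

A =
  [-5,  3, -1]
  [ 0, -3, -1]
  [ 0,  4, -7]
λ = -5: alg = 3, geom = 1

Step 1 — factor the characteristic polynomial to read off the algebraic multiplicities:
  χ_A(x) = (x + 5)^3

Step 2 — compute geometric multiplicities via the rank-nullity identity g(λ) = n − rank(A − λI):
  rank(A − (-5)·I) = 2, so dim ker(A − (-5)·I) = n − 2 = 1

Summary:
  λ = -5: algebraic multiplicity = 3, geometric multiplicity = 1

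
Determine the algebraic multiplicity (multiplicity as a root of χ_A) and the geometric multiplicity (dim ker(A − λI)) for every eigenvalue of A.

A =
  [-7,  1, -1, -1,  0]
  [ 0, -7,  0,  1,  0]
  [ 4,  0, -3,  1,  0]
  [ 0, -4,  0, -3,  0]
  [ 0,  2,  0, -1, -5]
λ = -5: alg = 5, geom = 3

Step 1 — factor the characteristic polynomial to read off the algebraic multiplicities:
  χ_A(x) = (x + 5)^5

Step 2 — compute geometric multiplicities via the rank-nullity identity g(λ) = n − rank(A − λI):
  rank(A − (-5)·I) = 2, so dim ker(A − (-5)·I) = n − 2 = 3

Summary:
  λ = -5: algebraic multiplicity = 5, geometric multiplicity = 3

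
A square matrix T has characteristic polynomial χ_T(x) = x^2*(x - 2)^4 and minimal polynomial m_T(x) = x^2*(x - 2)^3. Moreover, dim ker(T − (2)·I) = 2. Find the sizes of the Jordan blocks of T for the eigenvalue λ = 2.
Block sizes for λ = 2: [3, 1]

Step 1 — from the characteristic polynomial, algebraic multiplicity of λ = 2 is 4. From dim ker(T − (2)·I) = 2, there are exactly 2 Jordan blocks for λ = 2.
Step 2 — from the minimal polynomial, the factor (x − 2)^3 tells us the largest block for λ = 2 has size 3.
Step 3 — with total size 4, 2 blocks, and largest block 3, the block sizes (in nonincreasing order) are [3, 1].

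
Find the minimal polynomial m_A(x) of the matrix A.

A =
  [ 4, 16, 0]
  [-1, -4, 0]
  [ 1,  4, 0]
x^2

The characteristic polynomial is χ_A(x) = x^3, so the eigenvalues are known. The minimal polynomial is
  m_A(x) = Π_λ (x − λ)^{k_λ}
where k_λ is the size of the *largest* Jordan block for λ (equivalently, the smallest k with (A − λI)^k v = 0 for every generalised eigenvector v of λ).

  λ = 0: largest Jordan block has size 2, contributing (x − 0)^2

So m_A(x) = x^2 = x^2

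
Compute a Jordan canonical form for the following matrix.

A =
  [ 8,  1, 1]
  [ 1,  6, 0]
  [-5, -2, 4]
J_3(6)

The characteristic polynomial is
  det(x·I − A) = x^3 - 18*x^2 + 108*x - 216 = (x - 6)^3

Eigenvalues and multiplicities (the geometric multiplicity of λ is n − rank(A − λI), which equals the number of Jordan blocks for λ):
  λ = 6: algebraic multiplicity = 3, geometric multiplicity = 1

Determining the block sizes for each eigenvalue:
  λ = 6: one block (gm = 1), so the single block has size am = 3 → block sizes [3]

Assembling the blocks gives a Jordan form
J =
  [6, 1, 0]
  [0, 6, 1]
  [0, 0, 6]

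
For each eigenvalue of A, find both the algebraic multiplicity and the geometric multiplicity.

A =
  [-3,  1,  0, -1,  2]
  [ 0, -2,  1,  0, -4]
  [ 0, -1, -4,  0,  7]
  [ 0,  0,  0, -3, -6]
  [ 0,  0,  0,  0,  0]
λ = -3: alg = 4, geom = 2; λ = 0: alg = 1, geom = 1

Step 1 — factor the characteristic polynomial to read off the algebraic multiplicities:
  χ_A(x) = x*(x + 3)^4

Step 2 — compute geometric multiplicities via the rank-nullity identity g(λ) = n − rank(A − λI):
  rank(A − (-3)·I) = 3, so dim ker(A − (-3)·I) = n − 3 = 2
  rank(A − (0)·I) = 4, so dim ker(A − (0)·I) = n − 4 = 1

Summary:
  λ = -3: algebraic multiplicity = 4, geometric multiplicity = 2
  λ = 0: algebraic multiplicity = 1, geometric multiplicity = 1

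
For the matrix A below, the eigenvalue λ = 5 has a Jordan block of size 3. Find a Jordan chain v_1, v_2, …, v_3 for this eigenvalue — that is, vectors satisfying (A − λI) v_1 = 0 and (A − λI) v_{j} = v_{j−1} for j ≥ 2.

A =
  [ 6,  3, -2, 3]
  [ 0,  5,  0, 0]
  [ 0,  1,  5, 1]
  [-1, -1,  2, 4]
A Jordan chain for λ = 5 of length 3:
v_1 = (-2, 0, -1, 0)ᵀ
v_2 = (1, 0, 0, -1)ᵀ
v_3 = (1, 0, 0, 0)ᵀ

Let N = A − (5)·I. We want v_3 with N^3 v_3 = 0 but N^2 v_3 ≠ 0; then v_{j-1} := N · v_j for j = 3, …, 2.

Pick v_3 = (1, 0, 0, 0)ᵀ.
Then v_2 = N · v_3 = (1, 0, 0, -1)ᵀ.
Then v_1 = N · v_2 = (-2, 0, -1, 0)ᵀ.

Sanity check: (A − (5)·I) v_1 = (0, 0, 0, 0)ᵀ = 0. ✓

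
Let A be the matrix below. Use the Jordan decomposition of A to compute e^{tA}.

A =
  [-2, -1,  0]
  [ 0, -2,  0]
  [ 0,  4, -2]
e^{tA} =
  [exp(-2*t), -t*exp(-2*t), 0]
  [0, exp(-2*t), 0]
  [0, 4*t*exp(-2*t), exp(-2*t)]

Strategy: write A = P · J · P⁻¹ where J is a Jordan canonical form, so e^{tA} = P · e^{tJ} · P⁻¹, and e^{tJ} can be computed block-by-block.

A has Jordan form
J =
  [-2,  1,  0]
  [ 0, -2,  0]
  [ 0,  0, -2]
(up to reordering of blocks).

Per-block formulas:
  For a 1×1 block at λ = -2: exp(t · [-2]) = [e^(-2t)].
  For a 2×2 Jordan block J_2(-2): exp(t · J_2(-2)) = e^(-2t)·(I + t·N), where N is the 2×2 nilpotent shift.

After assembling e^{tJ} and conjugating by P, we get:

e^{tA} =
  [exp(-2*t), -t*exp(-2*t), 0]
  [0, exp(-2*t), 0]
  [0, 4*t*exp(-2*t), exp(-2*t)]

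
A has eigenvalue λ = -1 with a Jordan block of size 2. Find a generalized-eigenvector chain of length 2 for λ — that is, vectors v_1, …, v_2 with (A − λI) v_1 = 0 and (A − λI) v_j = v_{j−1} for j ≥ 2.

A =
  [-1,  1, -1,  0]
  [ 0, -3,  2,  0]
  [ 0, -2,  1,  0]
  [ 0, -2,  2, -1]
A Jordan chain for λ = -1 of length 2:
v_1 = (1, -2, -2, -2)ᵀ
v_2 = (0, 1, 0, 0)ᵀ

Let N = A − (-1)·I. We want v_2 with N^2 v_2 = 0 but N^1 v_2 ≠ 0; then v_{j-1} := N · v_j for j = 2, …, 2.

Pick v_2 = (0, 1, 0, 0)ᵀ.
Then v_1 = N · v_2 = (1, -2, -2, -2)ᵀ.

Sanity check: (A − (-1)·I) v_1 = (0, 0, 0, 0)ᵀ = 0. ✓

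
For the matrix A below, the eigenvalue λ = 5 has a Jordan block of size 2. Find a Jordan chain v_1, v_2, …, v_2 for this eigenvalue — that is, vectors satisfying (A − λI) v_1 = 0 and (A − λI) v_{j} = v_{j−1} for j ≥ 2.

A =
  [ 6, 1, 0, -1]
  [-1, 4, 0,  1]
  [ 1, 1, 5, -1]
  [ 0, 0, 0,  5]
A Jordan chain for λ = 5 of length 2:
v_1 = (1, -1, 1, 0)ᵀ
v_2 = (1, 0, 0, 0)ᵀ

Let N = A − (5)·I. We want v_2 with N^2 v_2 = 0 but N^1 v_2 ≠ 0; then v_{j-1} := N · v_j for j = 2, …, 2.

Pick v_2 = (1, 0, 0, 0)ᵀ.
Then v_1 = N · v_2 = (1, -1, 1, 0)ᵀ.

Sanity check: (A − (5)·I) v_1 = (0, 0, 0, 0)ᵀ = 0. ✓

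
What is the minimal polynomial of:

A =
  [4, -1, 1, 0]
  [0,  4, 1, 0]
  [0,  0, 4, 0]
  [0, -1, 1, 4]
x^3 - 12*x^2 + 48*x - 64

The characteristic polynomial is χ_A(x) = (x - 4)^4, so the eigenvalues are known. The minimal polynomial is
  m_A(x) = Π_λ (x − λ)^{k_λ}
where k_λ is the size of the *largest* Jordan block for λ (equivalently, the smallest k with (A − λI)^k v = 0 for every generalised eigenvector v of λ).

  λ = 4: largest Jordan block has size 3, contributing (x − 4)^3

So m_A(x) = (x - 4)^3 = x^3 - 12*x^2 + 48*x - 64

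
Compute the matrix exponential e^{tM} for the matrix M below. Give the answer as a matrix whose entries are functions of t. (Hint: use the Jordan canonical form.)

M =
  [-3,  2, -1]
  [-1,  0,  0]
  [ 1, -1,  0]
e^{tM} =
  [t^2*exp(-t)/2 - 2*t*exp(-t) + exp(-t), -t^2*exp(-t)/2 + 2*t*exp(-t), t^2*exp(-t)/2 - t*exp(-t)]
  [t^2*exp(-t)/2 - t*exp(-t), -t^2*exp(-t)/2 + t*exp(-t) + exp(-t), t^2*exp(-t)/2]
  [t*exp(-t), -t*exp(-t), t*exp(-t) + exp(-t)]

Strategy: write M = P · J · P⁻¹ where J is a Jordan canonical form, so e^{tM} = P · e^{tJ} · P⁻¹, and e^{tJ} can be computed block-by-block.

M has Jordan form
J =
  [-1,  1,  0]
  [ 0, -1,  1]
  [ 0,  0, -1]
(up to reordering of blocks).

Per-block formulas:
  For a 3×3 Jordan block J_3(-1): exp(t · J_3(-1)) = e^(-1t)·(I + t·N + (t^2/2)·N^2), where N is the 3×3 nilpotent shift.

After assembling e^{tJ} and conjugating by P, we get:

e^{tM} =
  [t^2*exp(-t)/2 - 2*t*exp(-t) + exp(-t), -t^2*exp(-t)/2 + 2*t*exp(-t), t^2*exp(-t)/2 - t*exp(-t)]
  [t^2*exp(-t)/2 - t*exp(-t), -t^2*exp(-t)/2 + t*exp(-t) + exp(-t), t^2*exp(-t)/2]
  [t*exp(-t), -t*exp(-t), t*exp(-t) + exp(-t)]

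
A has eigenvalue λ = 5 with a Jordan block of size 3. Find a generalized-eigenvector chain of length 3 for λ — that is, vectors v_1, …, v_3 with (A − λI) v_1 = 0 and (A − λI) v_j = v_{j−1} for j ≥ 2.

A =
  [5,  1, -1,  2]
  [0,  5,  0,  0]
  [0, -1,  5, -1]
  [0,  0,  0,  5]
A Jordan chain for λ = 5 of length 3:
v_1 = (1, 0, 0, 0)ᵀ
v_2 = (1, 0, -1, 0)ᵀ
v_3 = (0, 1, 0, 0)ᵀ

Let N = A − (5)·I. We want v_3 with N^3 v_3 = 0 but N^2 v_3 ≠ 0; then v_{j-1} := N · v_j for j = 3, …, 2.

Pick v_3 = (0, 1, 0, 0)ᵀ.
Then v_2 = N · v_3 = (1, 0, -1, 0)ᵀ.
Then v_1 = N · v_2 = (1, 0, 0, 0)ᵀ.

Sanity check: (A − (5)·I) v_1 = (0, 0, 0, 0)ᵀ = 0. ✓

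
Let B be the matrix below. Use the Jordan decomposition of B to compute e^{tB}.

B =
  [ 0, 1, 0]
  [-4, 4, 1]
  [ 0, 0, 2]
e^{tB} =
  [-2*t*exp(2*t) + exp(2*t), t*exp(2*t), t^2*exp(2*t)/2]
  [-4*t*exp(2*t), 2*t*exp(2*t) + exp(2*t), t^2*exp(2*t) + t*exp(2*t)]
  [0, 0, exp(2*t)]

Strategy: write B = P · J · P⁻¹ where J is a Jordan canonical form, so e^{tB} = P · e^{tJ} · P⁻¹, and e^{tJ} can be computed block-by-block.

B has Jordan form
J =
  [2, 1, 0]
  [0, 2, 1]
  [0, 0, 2]
(up to reordering of blocks).

Per-block formulas:
  For a 3×3 Jordan block J_3(2): exp(t · J_3(2)) = e^(2t)·(I + t·N + (t^2/2)·N^2), where N is the 3×3 nilpotent shift.

After assembling e^{tJ} and conjugating by P, we get:

e^{tB} =
  [-2*t*exp(2*t) + exp(2*t), t*exp(2*t), t^2*exp(2*t)/2]
  [-4*t*exp(2*t), 2*t*exp(2*t) + exp(2*t), t^2*exp(2*t) + t*exp(2*t)]
  [0, 0, exp(2*t)]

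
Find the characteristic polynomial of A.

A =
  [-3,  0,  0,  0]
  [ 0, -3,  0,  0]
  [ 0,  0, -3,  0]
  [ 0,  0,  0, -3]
x^4 + 12*x^3 + 54*x^2 + 108*x + 81

Expanding det(x·I − A) (e.g. by cofactor expansion or by noting that A is similar to its Jordan form J, which has the same characteristic polynomial as A) gives
  χ_A(x) = x^4 + 12*x^3 + 54*x^2 + 108*x + 81
which factors as (x + 3)^4. The eigenvalues (with algebraic multiplicities) are λ = -3 with multiplicity 4.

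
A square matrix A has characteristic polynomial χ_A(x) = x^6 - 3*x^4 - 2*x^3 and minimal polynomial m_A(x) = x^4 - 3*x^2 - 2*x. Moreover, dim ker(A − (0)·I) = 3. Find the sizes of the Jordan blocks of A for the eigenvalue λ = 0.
Block sizes for λ = 0: [1, 1, 1]

Step 1 — from the characteristic polynomial, algebraic multiplicity of λ = 0 is 3. From dim ker(A − (0)·I) = 3, there are exactly 3 Jordan blocks for λ = 0.
Step 2 — from the minimal polynomial, the factor (x − 0) tells us the largest block for λ = 0 has size 1.
Step 3 — with total size 3, 3 blocks, and largest block 1, the block sizes (in nonincreasing order) are [1, 1, 1].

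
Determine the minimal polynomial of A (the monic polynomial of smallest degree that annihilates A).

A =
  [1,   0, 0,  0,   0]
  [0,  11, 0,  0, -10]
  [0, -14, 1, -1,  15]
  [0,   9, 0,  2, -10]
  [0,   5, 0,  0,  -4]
x^3 - 9*x^2 + 20*x - 12

The characteristic polynomial is χ_A(x) = (x - 6)*(x - 2)*(x - 1)^3, so the eigenvalues are known. The minimal polynomial is
  m_A(x) = Π_λ (x − λ)^{k_λ}
where k_λ is the size of the *largest* Jordan block for λ (equivalently, the smallest k with (A − λI)^k v = 0 for every generalised eigenvector v of λ).

  λ = 1: largest Jordan block has size 1, contributing (x − 1)
  λ = 2: largest Jordan block has size 1, contributing (x − 2)
  λ = 6: largest Jordan block has size 1, contributing (x − 6)

So m_A(x) = (x - 6)*(x - 2)*(x - 1) = x^3 - 9*x^2 + 20*x - 12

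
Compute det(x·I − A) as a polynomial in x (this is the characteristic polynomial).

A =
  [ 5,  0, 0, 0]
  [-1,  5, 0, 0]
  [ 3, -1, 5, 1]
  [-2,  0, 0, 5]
x^4 - 20*x^3 + 150*x^2 - 500*x + 625

Expanding det(x·I − A) (e.g. by cofactor expansion or by noting that A is similar to its Jordan form J, which has the same characteristic polynomial as A) gives
  χ_A(x) = x^4 - 20*x^3 + 150*x^2 - 500*x + 625
which factors as (x - 5)^4. The eigenvalues (with algebraic multiplicities) are λ = 5 with multiplicity 4.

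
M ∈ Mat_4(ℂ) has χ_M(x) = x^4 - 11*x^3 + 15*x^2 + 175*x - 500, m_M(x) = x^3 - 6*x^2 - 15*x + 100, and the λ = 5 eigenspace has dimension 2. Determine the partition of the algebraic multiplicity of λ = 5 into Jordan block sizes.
Block sizes for λ = 5: [2, 1]

Step 1 — from the characteristic polynomial, algebraic multiplicity of λ = 5 is 3. From dim ker(M − (5)·I) = 2, there are exactly 2 Jordan blocks for λ = 5.
Step 2 — from the minimal polynomial, the factor (x − 5)^2 tells us the largest block for λ = 5 has size 2.
Step 3 — with total size 3, 2 blocks, and largest block 2, the block sizes (in nonincreasing order) are [2, 1].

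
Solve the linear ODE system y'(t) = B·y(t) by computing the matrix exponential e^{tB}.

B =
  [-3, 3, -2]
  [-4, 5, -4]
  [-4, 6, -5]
e^{tB} =
  [-2*t*exp(-t) + exp(-t), 3*t*exp(-t), -2*t*exp(-t)]
  [-4*t*exp(-t), 6*t*exp(-t) + exp(-t), -4*t*exp(-t)]
  [-4*t*exp(-t), 6*t*exp(-t), -4*t*exp(-t) + exp(-t)]

Strategy: write B = P · J · P⁻¹ where J is a Jordan canonical form, so e^{tB} = P · e^{tJ} · P⁻¹, and e^{tJ} can be computed block-by-block.

B has Jordan form
J =
  [-1,  1,  0]
  [ 0, -1,  0]
  [ 0,  0, -1]
(up to reordering of blocks).

Per-block formulas:
  For a 1×1 block at λ = -1: exp(t · [-1]) = [e^(-1t)].
  For a 2×2 Jordan block J_2(-1): exp(t · J_2(-1)) = e^(-1t)·(I + t·N), where N is the 2×2 nilpotent shift.

After assembling e^{tJ} and conjugating by P, we get:

e^{tB} =
  [-2*t*exp(-t) + exp(-t), 3*t*exp(-t), -2*t*exp(-t)]
  [-4*t*exp(-t), 6*t*exp(-t) + exp(-t), -4*t*exp(-t)]
  [-4*t*exp(-t), 6*t*exp(-t), -4*t*exp(-t) + exp(-t)]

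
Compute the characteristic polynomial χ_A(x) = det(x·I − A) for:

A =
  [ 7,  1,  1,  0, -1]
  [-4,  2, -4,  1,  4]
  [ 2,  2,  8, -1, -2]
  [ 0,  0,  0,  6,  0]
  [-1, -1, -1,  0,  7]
x^5 - 30*x^4 + 360*x^3 - 2160*x^2 + 6480*x - 7776

Expanding det(x·I − A) (e.g. by cofactor expansion or by noting that A is similar to its Jordan form J, which has the same characteristic polynomial as A) gives
  χ_A(x) = x^5 - 30*x^4 + 360*x^3 - 2160*x^2 + 6480*x - 7776
which factors as (x - 6)^5. The eigenvalues (with algebraic multiplicities) are λ = 6 with multiplicity 5.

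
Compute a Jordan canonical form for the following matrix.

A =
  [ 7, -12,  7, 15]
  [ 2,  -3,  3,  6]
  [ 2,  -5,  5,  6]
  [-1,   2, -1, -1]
J_3(2) ⊕ J_1(2)

The characteristic polynomial is
  det(x·I − A) = x^4 - 8*x^3 + 24*x^2 - 32*x + 16 = (x - 2)^4

Eigenvalues and multiplicities (the geometric multiplicity of λ is n − rank(A − λI), which equals the number of Jordan blocks for λ):
  λ = 2: algebraic multiplicity = 4, geometric multiplicity = 2

Determining the block sizes for each eigenvalue:
  λ = 2: with am = 4 and gm = 2, the partition is not yet determined (e.g. several partitions of 4 into 2 parts exist). Let N = A − (2)·I. Computing rank(N^1) = 2, rank(N^2) = 1, rank(N^3) = 0; the number of blocks of size ≥ j is rank(N^{j−1}) − rank(N^j), giving [2, 1, 1]. So we have 1 block(s) of size 3, 1 block(s) of size 1 → block sizes [3, 1]

Assembling the blocks gives a Jordan form
J =
  [2, 1, 0, 0]
  [0, 2, 1, 0]
  [0, 0, 2, 0]
  [0, 0, 0, 2]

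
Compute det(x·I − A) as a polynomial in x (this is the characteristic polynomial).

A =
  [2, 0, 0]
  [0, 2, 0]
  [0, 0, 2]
x^3 - 6*x^2 + 12*x - 8

Expanding det(x·I − A) (e.g. by cofactor expansion or by noting that A is similar to its Jordan form J, which has the same characteristic polynomial as A) gives
  χ_A(x) = x^3 - 6*x^2 + 12*x - 8
which factors as (x - 2)^3. The eigenvalues (with algebraic multiplicities) are λ = 2 with multiplicity 3.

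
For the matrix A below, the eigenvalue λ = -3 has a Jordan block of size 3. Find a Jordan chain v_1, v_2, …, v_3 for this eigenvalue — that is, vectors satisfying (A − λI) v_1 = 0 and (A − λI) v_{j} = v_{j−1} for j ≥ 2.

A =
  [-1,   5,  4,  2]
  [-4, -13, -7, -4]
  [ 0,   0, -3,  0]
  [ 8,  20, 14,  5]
A Jordan chain for λ = -3 of length 3:
v_1 = (1, -2, 0, 4)ᵀ
v_2 = (4, -7, 0, 14)ᵀ
v_3 = (0, 0, 1, 0)ᵀ

Let N = A − (-3)·I. We want v_3 with N^3 v_3 = 0 but N^2 v_3 ≠ 0; then v_{j-1} := N · v_j for j = 3, …, 2.

Pick v_3 = (0, 0, 1, 0)ᵀ.
Then v_2 = N · v_3 = (4, -7, 0, 14)ᵀ.
Then v_1 = N · v_2 = (1, -2, 0, 4)ᵀ.

Sanity check: (A − (-3)·I) v_1 = (0, 0, 0, 0)ᵀ = 0. ✓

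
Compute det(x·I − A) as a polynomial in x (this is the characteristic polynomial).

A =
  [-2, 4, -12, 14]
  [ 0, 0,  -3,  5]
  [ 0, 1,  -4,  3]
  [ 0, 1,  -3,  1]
x^4 + 5*x^3 + 9*x^2 + 7*x + 2

Expanding det(x·I − A) (e.g. by cofactor expansion or by noting that A is similar to its Jordan form J, which has the same characteristic polynomial as A) gives
  χ_A(x) = x^4 + 5*x^3 + 9*x^2 + 7*x + 2
which factors as (x + 1)^3*(x + 2). The eigenvalues (with algebraic multiplicities) are λ = -2 with multiplicity 1, λ = -1 with multiplicity 3.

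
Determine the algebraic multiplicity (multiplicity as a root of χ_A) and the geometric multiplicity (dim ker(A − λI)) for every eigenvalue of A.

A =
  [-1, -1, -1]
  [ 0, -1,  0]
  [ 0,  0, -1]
λ = -1: alg = 3, geom = 2

Step 1 — factor the characteristic polynomial to read off the algebraic multiplicities:
  χ_A(x) = (x + 1)^3

Step 2 — compute geometric multiplicities via the rank-nullity identity g(λ) = n − rank(A − λI):
  rank(A − (-1)·I) = 1, so dim ker(A − (-1)·I) = n − 1 = 2

Summary:
  λ = -1: algebraic multiplicity = 3, geometric multiplicity = 2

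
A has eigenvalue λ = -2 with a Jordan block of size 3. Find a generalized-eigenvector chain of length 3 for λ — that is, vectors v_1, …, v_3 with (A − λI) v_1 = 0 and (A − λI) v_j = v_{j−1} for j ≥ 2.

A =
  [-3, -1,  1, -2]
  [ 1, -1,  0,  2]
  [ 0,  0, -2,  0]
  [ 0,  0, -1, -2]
A Jordan chain for λ = -2 of length 3:
v_1 = (1, -1, 0, 0)ᵀ
v_2 = (1, 0, 0, -1)ᵀ
v_3 = (0, 0, 1, 0)ᵀ

Let N = A − (-2)·I. We want v_3 with N^3 v_3 = 0 but N^2 v_3 ≠ 0; then v_{j-1} := N · v_j for j = 3, …, 2.

Pick v_3 = (0, 0, 1, 0)ᵀ.
Then v_2 = N · v_3 = (1, 0, 0, -1)ᵀ.
Then v_1 = N · v_2 = (1, -1, 0, 0)ᵀ.

Sanity check: (A − (-2)·I) v_1 = (0, 0, 0, 0)ᵀ = 0. ✓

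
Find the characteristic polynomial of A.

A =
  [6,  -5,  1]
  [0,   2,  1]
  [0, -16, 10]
x^3 - 18*x^2 + 108*x - 216

Expanding det(x·I − A) (e.g. by cofactor expansion or by noting that A is similar to its Jordan form J, which has the same characteristic polynomial as A) gives
  χ_A(x) = x^3 - 18*x^2 + 108*x - 216
which factors as (x - 6)^3. The eigenvalues (with algebraic multiplicities) are λ = 6 with multiplicity 3.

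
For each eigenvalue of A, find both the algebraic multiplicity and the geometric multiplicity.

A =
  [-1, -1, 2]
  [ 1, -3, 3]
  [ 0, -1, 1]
λ = -1: alg = 3, geom = 1

Step 1 — factor the characteristic polynomial to read off the algebraic multiplicities:
  χ_A(x) = (x + 1)^3

Step 2 — compute geometric multiplicities via the rank-nullity identity g(λ) = n − rank(A − λI):
  rank(A − (-1)·I) = 2, so dim ker(A − (-1)·I) = n − 2 = 1

Summary:
  λ = -1: algebraic multiplicity = 3, geometric multiplicity = 1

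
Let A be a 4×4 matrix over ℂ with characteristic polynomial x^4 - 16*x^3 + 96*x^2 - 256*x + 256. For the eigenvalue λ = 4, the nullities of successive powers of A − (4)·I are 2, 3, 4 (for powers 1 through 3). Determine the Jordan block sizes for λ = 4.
Block sizes for λ = 4: [3, 1]

From the dimensions of kernels of powers, the number of Jordan blocks of size at least j is d_j − d_{j−1} where d_j = dim ker(N^j) (with d_0 = 0). Computing the differences gives [2, 1, 1].
The number of blocks of size exactly k is (#blocks of size ≥ k) − (#blocks of size ≥ k + 1), so the partition is: 1 block(s) of size 1, 1 block(s) of size 3.
In nonincreasing order the block sizes are [3, 1].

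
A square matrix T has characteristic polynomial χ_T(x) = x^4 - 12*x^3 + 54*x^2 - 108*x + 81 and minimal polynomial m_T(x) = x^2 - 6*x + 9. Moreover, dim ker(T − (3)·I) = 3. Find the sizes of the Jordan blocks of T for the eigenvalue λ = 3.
Block sizes for λ = 3: [2, 1, 1]

Step 1 — from the characteristic polynomial, algebraic multiplicity of λ = 3 is 4. From dim ker(T − (3)·I) = 3, there are exactly 3 Jordan blocks for λ = 3.
Step 2 — from the minimal polynomial, the factor (x − 3)^2 tells us the largest block for λ = 3 has size 2.
Step 3 — with total size 4, 3 blocks, and largest block 2, the block sizes (in nonincreasing order) are [2, 1, 1].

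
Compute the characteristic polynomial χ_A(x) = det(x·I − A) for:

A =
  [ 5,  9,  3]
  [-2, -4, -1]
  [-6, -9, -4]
x^3 + 3*x^2 + 3*x + 1

Expanding det(x·I − A) (e.g. by cofactor expansion or by noting that A is similar to its Jordan form J, which has the same characteristic polynomial as A) gives
  χ_A(x) = x^3 + 3*x^2 + 3*x + 1
which factors as (x + 1)^3. The eigenvalues (with algebraic multiplicities) are λ = -1 with multiplicity 3.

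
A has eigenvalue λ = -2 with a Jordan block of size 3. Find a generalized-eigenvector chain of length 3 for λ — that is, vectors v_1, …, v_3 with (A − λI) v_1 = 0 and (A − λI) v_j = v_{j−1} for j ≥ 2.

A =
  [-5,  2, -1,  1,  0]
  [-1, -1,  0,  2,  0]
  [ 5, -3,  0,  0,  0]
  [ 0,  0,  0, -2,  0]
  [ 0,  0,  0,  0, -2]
A Jordan chain for λ = -2 of length 3:
v_1 = (2, 2, -2, 0, 0)ᵀ
v_2 = (-3, -1, 5, 0, 0)ᵀ
v_3 = (1, 0, 0, 0, 0)ᵀ

Let N = A − (-2)·I. We want v_3 with N^3 v_3 = 0 but N^2 v_3 ≠ 0; then v_{j-1} := N · v_j for j = 3, …, 2.

Pick v_3 = (1, 0, 0, 0, 0)ᵀ.
Then v_2 = N · v_3 = (-3, -1, 5, 0, 0)ᵀ.
Then v_1 = N · v_2 = (2, 2, -2, 0, 0)ᵀ.

Sanity check: (A − (-2)·I) v_1 = (0, 0, 0, 0, 0)ᵀ = 0. ✓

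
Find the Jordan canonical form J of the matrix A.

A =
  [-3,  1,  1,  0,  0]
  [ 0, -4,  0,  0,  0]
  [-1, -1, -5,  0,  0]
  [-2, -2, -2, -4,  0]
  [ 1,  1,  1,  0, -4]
J_2(-4) ⊕ J_1(-4) ⊕ J_1(-4) ⊕ J_1(-4)

The characteristic polynomial is
  det(x·I − A) = x^5 + 20*x^4 + 160*x^3 + 640*x^2 + 1280*x + 1024 = (x + 4)^5

Eigenvalues and multiplicities (the geometric multiplicity of λ is n − rank(A − λI), which equals the number of Jordan blocks for λ):
  λ = -4: algebraic multiplicity = 5, geometric multiplicity = 4

Determining the block sizes for each eigenvalue:
  λ = -4: 4 blocks summing to 5 forces exactly one block of size 2 and the rest size 1 → block sizes [2, 1, 1, 1]

Assembling the blocks gives a Jordan form
J =
  [-4,  1,  0,  0,  0]
  [ 0, -4,  0,  0,  0]
  [ 0,  0, -4,  0,  0]
  [ 0,  0,  0, -4,  0]
  [ 0,  0,  0,  0, -4]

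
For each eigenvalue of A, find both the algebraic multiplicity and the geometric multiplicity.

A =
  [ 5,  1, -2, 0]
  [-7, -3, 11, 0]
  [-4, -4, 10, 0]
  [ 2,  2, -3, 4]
λ = 4: alg = 4, geom = 2

Step 1 — factor the characteristic polynomial to read off the algebraic multiplicities:
  χ_A(x) = (x - 4)^4

Step 2 — compute geometric multiplicities via the rank-nullity identity g(λ) = n − rank(A − λI):
  rank(A − (4)·I) = 2, so dim ker(A − (4)·I) = n − 2 = 2

Summary:
  λ = 4: algebraic multiplicity = 4, geometric multiplicity = 2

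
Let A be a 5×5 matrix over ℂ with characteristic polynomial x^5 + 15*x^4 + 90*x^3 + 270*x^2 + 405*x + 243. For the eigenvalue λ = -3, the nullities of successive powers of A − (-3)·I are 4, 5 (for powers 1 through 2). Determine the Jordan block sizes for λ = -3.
Block sizes for λ = -3: [2, 1, 1, 1]

From the dimensions of kernels of powers, the number of Jordan blocks of size at least j is d_j − d_{j−1} where d_j = dim ker(N^j) (with d_0 = 0). Computing the differences gives [4, 1].
The number of blocks of size exactly k is (#blocks of size ≥ k) − (#blocks of size ≥ k + 1), so the partition is: 3 block(s) of size 1, 1 block(s) of size 2.
In nonincreasing order the block sizes are [2, 1, 1, 1].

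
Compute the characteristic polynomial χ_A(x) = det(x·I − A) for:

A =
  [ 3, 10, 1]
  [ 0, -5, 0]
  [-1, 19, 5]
x^3 - 3*x^2 - 24*x + 80

Expanding det(x·I − A) (e.g. by cofactor expansion or by noting that A is similar to its Jordan form J, which has the same characteristic polynomial as A) gives
  χ_A(x) = x^3 - 3*x^2 - 24*x + 80
which factors as (x - 4)^2*(x + 5). The eigenvalues (with algebraic multiplicities) are λ = -5 with multiplicity 1, λ = 4 with multiplicity 2.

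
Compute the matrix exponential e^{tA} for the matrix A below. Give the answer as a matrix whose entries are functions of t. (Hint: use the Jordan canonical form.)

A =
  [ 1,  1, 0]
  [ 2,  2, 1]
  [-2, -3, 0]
e^{tA} =
  [t^2*exp(t) + exp(t), t^2*exp(t)/2 + t*exp(t), t^2*exp(t)/2]
  [2*t*exp(t), t*exp(t) + exp(t), t*exp(t)]
  [-2*t^2*exp(t) - 2*t*exp(t), -t^2*exp(t) - 3*t*exp(t), -t^2*exp(t) - t*exp(t) + exp(t)]

Strategy: write A = P · J · P⁻¹ where J is a Jordan canonical form, so e^{tA} = P · e^{tJ} · P⁻¹, and e^{tJ} can be computed block-by-block.

A has Jordan form
J =
  [1, 1, 0]
  [0, 1, 1]
  [0, 0, 1]
(up to reordering of blocks).

Per-block formulas:
  For a 3×3 Jordan block J_3(1): exp(t · J_3(1)) = e^(1t)·(I + t·N + (t^2/2)·N^2), where N is the 3×3 nilpotent shift.

After assembling e^{tJ} and conjugating by P, we get:

e^{tA} =
  [t^2*exp(t) + exp(t), t^2*exp(t)/2 + t*exp(t), t^2*exp(t)/2]
  [2*t*exp(t), t*exp(t) + exp(t), t*exp(t)]
  [-2*t^2*exp(t) - 2*t*exp(t), -t^2*exp(t) - 3*t*exp(t), -t^2*exp(t) - t*exp(t) + exp(t)]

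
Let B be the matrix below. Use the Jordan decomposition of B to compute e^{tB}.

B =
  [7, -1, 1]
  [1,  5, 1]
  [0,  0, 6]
e^{tB} =
  [t*exp(6*t) + exp(6*t), -t*exp(6*t), t*exp(6*t)]
  [t*exp(6*t), -t*exp(6*t) + exp(6*t), t*exp(6*t)]
  [0, 0, exp(6*t)]

Strategy: write B = P · J · P⁻¹ where J is a Jordan canonical form, so e^{tB} = P · e^{tJ} · P⁻¹, and e^{tJ} can be computed block-by-block.

B has Jordan form
J =
  [6, 1, 0]
  [0, 6, 0]
  [0, 0, 6]
(up to reordering of blocks).

Per-block formulas:
  For a 2×2 Jordan block J_2(6): exp(t · J_2(6)) = e^(6t)·(I + t·N), where N is the 2×2 nilpotent shift.
  For a 1×1 block at λ = 6: exp(t · [6]) = [e^(6t)].

After assembling e^{tJ} and conjugating by P, we get:

e^{tB} =
  [t*exp(6*t) + exp(6*t), -t*exp(6*t), t*exp(6*t)]
  [t*exp(6*t), -t*exp(6*t) + exp(6*t), t*exp(6*t)]
  [0, 0, exp(6*t)]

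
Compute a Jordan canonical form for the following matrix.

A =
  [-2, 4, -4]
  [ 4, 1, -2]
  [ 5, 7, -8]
J_2(-4) ⊕ J_1(-1)

The characteristic polynomial is
  det(x·I − A) = x^3 + 9*x^2 + 24*x + 16 = (x + 1)*(x + 4)^2

Eigenvalues and multiplicities (the geometric multiplicity of λ is n − rank(A − λI), which equals the number of Jordan blocks for λ):
  λ = -4: algebraic multiplicity = 2, geometric multiplicity = 1
  λ = -1: algebraic multiplicity = 1, geometric multiplicity = 1

Determining the block sizes for each eigenvalue:
  λ = -4: one block (gm = 1), so the single block has size am = 2 → block sizes [2]
  λ = -1: one block (gm = 1), so the single block has size am = 1 → block sizes [1]

Assembling the blocks gives a Jordan form
J =
  [-4,  1,  0]
  [ 0, -4,  0]
  [ 0,  0, -1]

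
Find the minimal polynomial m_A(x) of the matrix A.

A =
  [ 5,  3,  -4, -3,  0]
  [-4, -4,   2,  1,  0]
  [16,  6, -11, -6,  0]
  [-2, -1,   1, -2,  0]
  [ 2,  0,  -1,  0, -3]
x^3 + 9*x^2 + 27*x + 27

The characteristic polynomial is χ_A(x) = (x + 3)^5, so the eigenvalues are known. The minimal polynomial is
  m_A(x) = Π_λ (x − λ)^{k_λ}
where k_λ is the size of the *largest* Jordan block for λ (equivalently, the smallest k with (A − λI)^k v = 0 for every generalised eigenvector v of λ).

  λ = -3: largest Jordan block has size 3, contributing (x + 3)^3

So m_A(x) = (x + 3)^3 = x^3 + 9*x^2 + 27*x + 27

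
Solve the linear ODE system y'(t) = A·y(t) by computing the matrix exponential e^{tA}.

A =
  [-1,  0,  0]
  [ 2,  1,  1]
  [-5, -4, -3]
e^{tA} =
  [exp(-t), 0, 0]
  [-t^2*exp(-t)/2 + 2*t*exp(-t), 2*t*exp(-t) + exp(-t), t*exp(-t)]
  [t^2*exp(-t) - 5*t*exp(-t), -4*t*exp(-t), -2*t*exp(-t) + exp(-t)]

Strategy: write A = P · J · P⁻¹ where J is a Jordan canonical form, so e^{tA} = P · e^{tJ} · P⁻¹, and e^{tJ} can be computed block-by-block.

A has Jordan form
J =
  [-1,  1,  0]
  [ 0, -1,  1]
  [ 0,  0, -1]
(up to reordering of blocks).

Per-block formulas:
  For a 3×3 Jordan block J_3(-1): exp(t · J_3(-1)) = e^(-1t)·(I + t·N + (t^2/2)·N^2), where N is the 3×3 nilpotent shift.

After assembling e^{tJ} and conjugating by P, we get:

e^{tA} =
  [exp(-t), 0, 0]
  [-t^2*exp(-t)/2 + 2*t*exp(-t), 2*t*exp(-t) + exp(-t), t*exp(-t)]
  [t^2*exp(-t) - 5*t*exp(-t), -4*t*exp(-t), -2*t*exp(-t) + exp(-t)]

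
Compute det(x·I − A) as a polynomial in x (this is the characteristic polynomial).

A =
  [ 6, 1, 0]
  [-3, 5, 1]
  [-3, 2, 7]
x^3 - 18*x^2 + 108*x - 216

Expanding det(x·I − A) (e.g. by cofactor expansion or by noting that A is similar to its Jordan form J, which has the same characteristic polynomial as A) gives
  χ_A(x) = x^3 - 18*x^2 + 108*x - 216
which factors as (x - 6)^3. The eigenvalues (with algebraic multiplicities) are λ = 6 with multiplicity 3.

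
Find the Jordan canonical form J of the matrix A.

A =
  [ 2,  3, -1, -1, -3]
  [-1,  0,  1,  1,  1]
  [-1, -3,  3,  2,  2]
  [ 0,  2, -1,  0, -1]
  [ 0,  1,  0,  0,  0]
J_3(1) ⊕ J_2(1)

The characteristic polynomial is
  det(x·I − A) = x^5 - 5*x^4 + 10*x^3 - 10*x^2 + 5*x - 1 = (x - 1)^5

Eigenvalues and multiplicities (the geometric multiplicity of λ is n − rank(A − λI), which equals the number of Jordan blocks for λ):
  λ = 1: algebraic multiplicity = 5, geometric multiplicity = 2

Determining the block sizes for each eigenvalue:
  λ = 1: with am = 5 and gm = 2, the partition is not yet determined (e.g. several partitions of 5 into 2 parts exist). Let N = A − (1)·I. Computing rank(N^1) = 3, rank(N^2) = 1, rank(N^3) = 0; the number of blocks of size ≥ j is rank(N^{j−1}) − rank(N^j), giving [2, 2, 1]. So we have 1 block(s) of size 3, 1 block(s) of size 2 → block sizes [3, 2]

Assembling the blocks gives a Jordan form
J =
  [1, 1, 0, 0, 0]
  [0, 1, 1, 0, 0]
  [0, 0, 1, 0, 0]
  [0, 0, 0, 1, 1]
  [0, 0, 0, 0, 1]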